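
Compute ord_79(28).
78

79 is prime, so ord(28) divides φ(79) = 78.
Divisors of 78: 1, 2, 3, 6, 13, 26, 39, 78.
Repeated squaring: 28^1 ≡ 28, 28^2 ≡ 73, 28^4 ≡ 36, 28^8 ≡ 32, 28^16 ≡ 76, 28^32 ≡ 9, 28^64 ≡ 2 (mod 79).
Test 28^d mod 79 for each divisor d in increasing order:
28^1 ≡ 28
28^2 ≡ 73
28^3 = 28^2·28^1 ≡ 69
28^6 = 28^4·28^2 ≡ 21
28^13 = 28^8·28^4·28^1 ≡ 24
28^26 = 28^16·28^8·28^2 ≡ 23
28^39 = 28^32·28^4·28^2·28^1 ≡ 78
28^78 = 28^64·28^8·28^4·28^2 ≡ 1  ← first divisor giving 1
The order is 78.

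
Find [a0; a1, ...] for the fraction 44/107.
[0; 2, 2, 3, 6]

Euclidean algorithm steps:
44 = 0 × 107 + 44
107 = 2 × 44 + 19
44 = 2 × 19 + 6
19 = 3 × 6 + 1
6 = 6 × 1 + 0
Continued fraction: [0; 2, 2, 3, 6]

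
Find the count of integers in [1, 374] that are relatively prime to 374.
160

374 = 2 × 11 × 17
φ(n) = n × ∏(1 - 1/p) for each prime p dividing n
φ(374) = 374 × (1 - 1/2) × (1 - 1/11) × (1 - 1/17) = 160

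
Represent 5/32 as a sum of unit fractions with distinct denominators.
1/7 + 1/75 + 1/16800

Greedy algorithm:
5/32: ceiling(32/5) = 7, use 1/7
3/224: ceiling(224/3) = 75, use 1/75
1/16800: ceiling(16800/1) = 16800, use 1/16800
Result: 5/32 = 1/7 + 1/75 + 1/16800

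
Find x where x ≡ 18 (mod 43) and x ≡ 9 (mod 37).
749

Using Chinese Remainder Theorem:
M = 43 × 37 = 1591
M1 = 37, M2 = 43
y1 = 37^(-1) mod 43 = 7
y2 = 43^(-1) mod 37 = 31
x = (18×37×7 + 9×43×31) mod 1591 = 749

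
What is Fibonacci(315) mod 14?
12

Matrix identity: Q^n = [[F_(n+1), F_n], [F_n, F_(n-1)]] with Q = [[1,1],[1,0]].
n = 315 = 100111011₂. Square-and-multiply, entries mod 14:
Q^1 = [[1,1],[1,0]]
Q^2 = (Q^1)² = [[2,1],[1,1]]
Q^4 = (Q^2)² = [[5,3],[3,2]]
Q^9 = (Q^4)²·Q = [[13,6],[6,7]]
Q^19 = (Q^9)²·Q = [[3,9],[9,8]]
Q^39 = (Q^19)²·Q = [[7,6],[6,1]]
Q^78 = (Q^39)² = [[1,6],[6,9]]
Q^157 = (Q^78)²·Q = [[13,9],[9,4]]
Q^315 = (Q^157)²·Q = [[11,12],[12,13]]
F_315 mod 14 = Q^315[0][1] = 12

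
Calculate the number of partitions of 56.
526823

p(n) counts ways to write n as a sum of positive integers (order ignored).
Euler's pentagonal recurrence: p(k) = p(k-1) + p(k-2) - p(k-5) - p(k-7) + p(k-12) + p(k-15) - ... (offsets j(3j∓1)/2, signs ++--, p(0)=1, p(<0)=0).
DP table for k = 0..55: p(0)=1, p(1)=1, p(2)=2, p(3)=3, p(4)=5, p(5)=7, p(6)=11, p(7)=15, p(8)=22, p(9)=30, p(10)=42, p(11)=56, p(12)=77, p(13)=101, p(14)=135, p(15)=176, p(16)=231, p(17)=297, p(18)=385, p(19)=490, p(20)=627, p(21)=792, p(22)=1002, p(23)=1255, p(24)=1575, p(25)=1958, p(26)=2436, p(27)=3010, p(28)=3718, p(29)=4565, p(30)=5604, p(31)=6842, p(32)=8349, p(33)=10143, p(34)=12310, p(35)=14883, p(36)=17977, p(37)=21637, p(38)=26015, p(39)=31185, p(40)=37338, p(41)=44583, p(42)=53174, p(43)=63261, p(44)=75175, p(45)=89134, p(46)=105558, p(47)=124754, p(48)=147273, p(49)=173525, p(50)=204226, p(51)=239943, p(52)=281589, p(53)=329931, p(54)=386155, p(55)=451276.
Final step: p(56) = p(55) + p(54) - p(51) - p(49) + p(44) + p(41) - p(34) - p(30) + p(21) + p(16) - p(5)
= 451276 + 386155 - 239943 - 173525 + 75175 + 44583 - 12310 - 5604 + 792 + 231 - 7
= 526823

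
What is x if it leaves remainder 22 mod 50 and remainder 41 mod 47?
1122

Using Chinese Remainder Theorem:
M = 50 × 47 = 2350
M1 = 47, M2 = 50
y1 = 47^(-1) mod 50 = 33
y2 = 50^(-1) mod 47 = 16
x = (22×47×33 + 41×50×16) mod 2350 = 1122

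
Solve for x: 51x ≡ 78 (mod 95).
x ≡ 63 (mod 95)

gcd(51, 95) = 1, which divides 78, so solutions exist.
Find 51^(-1) mod 95 by the extended Euclidean algorithm:
95 = 1 × 51 + 44  ⟹  44 = (1)·95 + (-1)·51
51 = 1 × 44 + 7  ⟹  7 = (-1)·95 + (2)·51
44 = 6 × 7 + 2  ⟹  2 = (7)·95 + (-13)·51
7 = 3 × 2 + 1  ⟹  1 = (-22)·95 + (41)·51
So (41)·51 ≡ 1 (mod 95), i.e. 51^(-1) ≡ 41 (mod 95).
x ≡ 41 × 78 = 3198 ≡ 63 (mod 95).
Check: 51 × 63 = 3213 ≡ 78 (mod 95).
Unique solution: x ≡ 63 (mod 95)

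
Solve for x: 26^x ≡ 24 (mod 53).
32

Baby-step giant-step with step n = ⌈√53⌉ = 8.
Baby steps 26^j mod 53 (j:value) for j=0..7: 0:1, 1:26, 2:40, 3:33, 4:10, 5:48, 6:29, 7:12.
Giant-step multiplier: 26^(-8) ≡ 26^(52-8) = 26^44 ≡ 44 (mod 53).
Giant steps γ_i = 24·44^i mod 53: γ_0=24, γ_1=49, γ_2=36, γ_3=47, γ_4=1 (in table at j=0).
x = i·n + j = 4·8 + 0 = 32.
Check: 26^32 ≡ 24 (mod 53).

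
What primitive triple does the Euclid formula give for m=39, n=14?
(1325, 1092, 1717)

Euclid's formula: a = m² - n², b = 2mn, c = m² + n²
m = 39, n = 14
a = 39² - 14² = 1521 - 196 = 1325
b = 2 × 39 × 14 = 1092
c = 39² + 14² = 1521 + 196 = 1717
Verification: 1325² + 1092² = 1755625 + 1192464 = 2948089 = 1717² ✓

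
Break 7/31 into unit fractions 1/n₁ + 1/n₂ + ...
1/5 + 1/39 + 1/6045

Greedy algorithm:
7/31: ceiling(31/7) = 5, use 1/5
4/155: ceiling(155/4) = 39, use 1/39
1/6045: ceiling(6045/1) = 6045, use 1/6045
Result: 7/31 = 1/5 + 1/39 + 1/6045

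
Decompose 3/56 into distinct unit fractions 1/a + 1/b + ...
1/19 + 1/1064

Greedy algorithm:
3/56: ceiling(56/3) = 19, use 1/19
1/1064: ceiling(1064/1) = 1064, use 1/1064
Result: 3/56 = 1/19 + 1/1064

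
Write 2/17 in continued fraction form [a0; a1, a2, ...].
[0; 8, 2]

Euclidean algorithm steps:
2 = 0 × 17 + 2
17 = 8 × 2 + 1
2 = 2 × 1 + 0
Continued fraction: [0; 8, 2]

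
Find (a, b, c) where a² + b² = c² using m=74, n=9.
(5395, 1332, 5557)

Euclid's formula: a = m² - n², b = 2mn, c = m² + n²
m = 74, n = 9
a = 74² - 9² = 5476 - 81 = 5395
b = 2 × 74 × 9 = 1332
c = 74² + 9² = 5476 + 81 = 5557
Verification: 5395² + 1332² = 29106025 + 1774224 = 30880249 = 5557² ✓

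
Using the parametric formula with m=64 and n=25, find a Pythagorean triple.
(3471, 3200, 4721)

Euclid's formula: a = m² - n², b = 2mn, c = m² + n²
m = 64, n = 25
a = 64² - 25² = 4096 - 625 = 3471
b = 2 × 64 × 25 = 3200
c = 64² + 25² = 4096 + 625 = 4721
Verification: 3471² + 3200² = 12047841 + 10240000 = 22287841 = 4721² ✓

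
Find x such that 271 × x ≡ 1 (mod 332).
283

gcd(271, 332) = 1, so the inverse exists.
Extended Euclidean algorithm on (332, 271):
332 = 1 × 271 + 61  ⟹  61 = (1)·332 + (-1)·271
271 = 4 × 61 + 27  ⟹  27 = (-4)·332 + (5)·271
61 = 2 × 27 + 7  ⟹  7 = (9)·332 + (-11)·271
27 = 3 × 7 + 6  ⟹  6 = (-31)·332 + (38)·271
7 = 1 × 6 + 1  ⟹  1 = (40)·332 + (-49)·271
So (-49)·271 ≡ 1 (mod 332), i.e. 271^(-1) ≡ -49 ≡ 283 (mod 332).
Check: 271 × 283 = 76693 ≡ 1 (mod 332)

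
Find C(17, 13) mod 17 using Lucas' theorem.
0

Using Lucas' theorem:
Write n=17 and k=13 in base 17:
n in base 17: [1, 0]
k in base 17: [0, 13]
C(17,13) mod 17 = ∏ C(n_i, k_i) mod 17
Digit binomials (mod 17): C(1,0) = 1; C(0,13) = 0 (k_i > n_i)
Product: 1 × 0 = 0 ≡ 0 (mod 17)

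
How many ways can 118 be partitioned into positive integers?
1482074143

p(n) counts ways to write n as a sum of positive integers (order ignored).
Euler's pentagonal recurrence: p(k) = p(k-1) + p(k-2) - p(k-5) - p(k-7) + p(k-12) + p(k-15) - ... (offsets j(3j∓1)/2, signs ++--, p(0)=1, p(<0)=0).
DP table for k = 0..117: p(0)=1, p(1)=1, p(2)=2, p(3)=3, p(4)=5, p(5)=7, p(6)=11, p(7)=15, p(8)=22, p(9)=30, p(10)=42, p(11)=56, p(12)=77, p(13)=101, p(14)=135, p(15)=176, p(16)=231, p(17)=297, p(18)=385, p(19)=490, p(20)=627, p(21)=792, p(22)=1002, p(23)=1255, p(24)=1575, p(25)=1958, p(26)=2436, p(27)=3010, p(28)=3718, p(29)=4565, p(30)=5604, p(31)=6842, p(32)=8349, p(33)=10143, p(34)=12310, p(35)=14883, p(36)=17977, p(37)=21637, p(38)=26015, p(39)=31185, p(40)=37338, p(41)=44583, p(42)=53174, p(43)=63261, p(44)=75175, p(45)=89134, p(46)=105558, p(47)=124754, p(48)=147273, p(49)=173525, p(50)=204226, p(51)=239943, p(52)=281589, p(53)=329931, p(54)=386155, p(55)=451276, p(56)=526823, p(57)=614154, p(58)=715220, p(59)=831820, p(60)=966467, p(61)=1121505, p(62)=1300156, p(63)=1505499, p(64)=1741630, p(65)=2012558, p(66)=2323520, p(67)=2679689, p(68)=3087735, p(69)=3554345, p(70)=4087968, p(71)=4697205, p(72)=5392783, p(73)=6185689, p(74)=7089500, p(75)=8118264, p(76)=9289091, p(77)=10619863, p(78)=12132164, p(79)=13848650, p(80)=15796476, p(81)=18004327, p(82)=20506255, p(83)=23338469, p(84)=26543660, p(85)=30167357, p(86)=34262962, p(87)=38887673, p(88)=44108109, p(89)=49995925, p(90)=56634173, p(91)=64112359, p(92)=72533807, p(93)=82010177, p(94)=92669720, p(95)=104651419, p(96)=118114304, p(97)=133230930, p(98)=150198136, p(99)=169229875, p(100)=190569292, p(101)=214481126, p(102)=241265379, p(103)=271248950, p(104)=304801365, p(105)=342325709, p(106)=384276336, p(107)=431149389, p(108)=483502844, p(109)=541946240, p(110)=607163746, p(111)=679903203, p(112)=761002156, p(113)=851376628, p(114)=952050665, p(115)=1064144451, p(116)=1188908248, p(117)=1327710076.
Final step: p(118) = p(117) + p(116) - p(113) - p(111) + p(106) + p(103) - p(96) - p(92) + p(83) + p(78) - p(67) - p(61) + p(48) + p(41) - p(26) - p(18) + p(1)
= 1327710076 + 1188908248 - 851376628 - 679903203 + 384276336 + 271248950 - 118114304 - 72533807 + 23338469 + 12132164 - 2679689 - 1121505 + 147273 + 44583 - 2436 - 385 + 1
= 1482074143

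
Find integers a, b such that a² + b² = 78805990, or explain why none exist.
Not possible

Factorization: 78805990 = 2 × 5 × 199^3
By Fermat: n is sum of two squares iff every prime p ≡ 3 (mod 4) appears to even power.
Prime(s) ≡ 3 (mod 4) with odd exponent: [(199, 3)]
Therefore 78805990 cannot be expressed as a² + b².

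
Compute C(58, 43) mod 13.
8

Using Lucas' theorem:
Write n=58 and k=43 in base 13:
n in base 13: [4, 6]
k in base 13: [3, 4]
C(58,43) mod 13 = ∏ C(n_i, k_i) mod 13
Digit binomials (mod 13): C(4,3) = 4; C(6,4) = 15 ≡ 2
Product: 4 × 2 = 8 ≡ 8 (mod 13)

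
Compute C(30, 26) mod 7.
0

Using Lucas' theorem:
Write n=30 and k=26 in base 7:
n in base 7: [4, 2]
k in base 7: [3, 5]
C(30,26) mod 7 = ∏ C(n_i, k_i) mod 7
Digit binomials (mod 7): C(4,3) = 4; C(2,5) = 0 (k_i > n_i)
Product: 4 × 0 = 0 ≡ 0 (mod 7)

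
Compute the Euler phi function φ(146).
72

146 = 2 × 73
φ(n) = n × ∏(1 - 1/p) for each prime p dividing n
φ(146) = 146 × (1 - 1/2) × (1 - 1/73) = 72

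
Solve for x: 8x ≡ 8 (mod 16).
x ≡ 1 (mod 2)

gcd(8, 16) = 8, which divides 8, so solutions exist.
Divide through by 8: x ≡ 1 (mod 2).
The coefficient of x is now 1, so x ≡ 1 (mod 2).
Check: 8 × 1 = 8 ≡ 8 (mod 16).
x ≡ 1 (mod 2), giving 8 solutions mod 16.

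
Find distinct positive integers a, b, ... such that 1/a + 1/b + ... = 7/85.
1/13 + 1/185 + 1/40885

Greedy algorithm:
7/85: ceiling(85/7) = 13, use 1/13
6/1105: ceiling(1105/6) = 185, use 1/185
1/40885: ceiling(40885/1) = 40885, use 1/40885
Result: 7/85 = 1/13 + 1/185 + 1/40885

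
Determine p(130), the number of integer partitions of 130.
5371315400

p(n) counts ways to write n as a sum of positive integers (order ignored).
Euler's pentagonal recurrence: p(k) = p(k-1) + p(k-2) - p(k-5) - p(k-7) + p(k-12) + p(k-15) - ... (offsets j(3j∓1)/2, signs ++--, p(0)=1, p(<0)=0).
DP table for k = 0..129: p(0)=1, p(1)=1, p(2)=2, p(3)=3, p(4)=5, p(5)=7, p(6)=11, p(7)=15, p(8)=22, p(9)=30, p(10)=42, p(11)=56, p(12)=77, p(13)=101, p(14)=135, p(15)=176, p(16)=231, p(17)=297, p(18)=385, p(19)=490, p(20)=627, p(21)=792, p(22)=1002, p(23)=1255, p(24)=1575, p(25)=1958, p(26)=2436, p(27)=3010, p(28)=3718, p(29)=4565, p(30)=5604, p(31)=6842, p(32)=8349, p(33)=10143, p(34)=12310, p(35)=14883, p(36)=17977, p(37)=21637, p(38)=26015, p(39)=31185, p(40)=37338, p(41)=44583, p(42)=53174, p(43)=63261, p(44)=75175, p(45)=89134, p(46)=105558, p(47)=124754, p(48)=147273, p(49)=173525, p(50)=204226, p(51)=239943, p(52)=281589, p(53)=329931, p(54)=386155, p(55)=451276, p(56)=526823, p(57)=614154, p(58)=715220, p(59)=831820, p(60)=966467, p(61)=1121505, p(62)=1300156, p(63)=1505499, p(64)=1741630, p(65)=2012558, p(66)=2323520, p(67)=2679689, p(68)=3087735, p(69)=3554345, p(70)=4087968, p(71)=4697205, p(72)=5392783, p(73)=6185689, p(74)=7089500, p(75)=8118264, p(76)=9289091, p(77)=10619863, p(78)=12132164, p(79)=13848650, p(80)=15796476, p(81)=18004327, p(82)=20506255, p(83)=23338469, p(84)=26543660, p(85)=30167357, p(86)=34262962, p(87)=38887673, p(88)=44108109, p(89)=49995925, p(90)=56634173, p(91)=64112359, p(92)=72533807, p(93)=82010177, p(94)=92669720, p(95)=104651419, p(96)=118114304, p(97)=133230930, p(98)=150198136, p(99)=169229875, p(100)=190569292, p(101)=214481126, p(102)=241265379, p(103)=271248950, p(104)=304801365, p(105)=342325709, p(106)=384276336, p(107)=431149389, p(108)=483502844, p(109)=541946240, p(110)=607163746, p(111)=679903203, p(112)=761002156, p(113)=851376628, p(114)=952050665, p(115)=1064144451, p(116)=1188908248, p(117)=1327710076, p(118)=1482074143, p(119)=1653668665, p(120)=1844349560, p(121)=2056148051, p(122)=2291320912, p(123)=2552338241, p(124)=2841940500, p(125)=3163127352, p(126)=3519222692, p(127)=3913864295, p(128)=4351078600, p(129)=4835271870.
Final step: p(130) = p(129) + p(128) - p(125) - p(123) + p(118) + p(115) - p(108) - p(104) + p(95) + p(90) - p(79) - p(73) + p(60) + p(53) - p(38) - p(30) + p(13) + p(4)
= 4835271870 + 4351078600 - 3163127352 - 2552338241 + 1482074143 + 1064144451 - 483502844 - 304801365 + 104651419 + 56634173 - 13848650 - 6185689 + 966467 + 329931 - 26015 - 5604 + 101 + 5
= 5371315400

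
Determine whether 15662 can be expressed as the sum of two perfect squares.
Not possible

Factorization: 15662 = 2 × 41 × 191
By Fermat: n is sum of two squares iff every prime p ≡ 3 (mod 4) appears to even power.
Prime(s) ≡ 3 (mod 4) with odd exponent: [(191, 1)]
Therefore 15662 cannot be expressed as a² + b².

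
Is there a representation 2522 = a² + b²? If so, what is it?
11² + 49² (a=11, b=49)

Factorization: 2522 = 2 × 13 × 97
By Fermat: n is sum of two squares iff every prime p ≡ 3 (mod 4) appears to even power.
All primes ≡ 3 (mod 4) appear to even power.
Search a = 0, 1, 2, … for 2522 - a² a perfect square: first hit at a = 11: 2522 - 121 = 2401 = 49².
2522 = 11² + 49² = 121 + 2401 ✓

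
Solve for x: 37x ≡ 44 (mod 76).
x ≡ 32 (mod 76)

gcd(37, 76) = 1, which divides 44, so solutions exist.
Find 37^(-1) mod 76 by the extended Euclidean algorithm:
76 = 2 × 37 + 2  ⟹  2 = (1)·76 + (-2)·37
37 = 18 × 2 + 1  ⟹  1 = (-18)·76 + (37)·37
So (37)·37 ≡ 1 (mod 76), i.e. 37^(-1) ≡ 37 (mod 76).
x ≡ 37 × 44 = 1628 ≡ 32 (mod 76).
Check: 37 × 32 = 1184 ≡ 44 (mod 76).
Unique solution: x ≡ 32 (mod 76)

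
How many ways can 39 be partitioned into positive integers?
31185

p(n) counts ways to write n as a sum of positive integers (order ignored).
Euler's pentagonal recurrence: p(k) = p(k-1) + p(k-2) - p(k-5) - p(k-7) + p(k-12) + p(k-15) - ... (offsets j(3j∓1)/2, signs ++--, p(0)=1, p(<0)=0).
DP table for k = 0..38: p(0)=1, p(1)=1, p(2)=2, p(3)=3, p(4)=5, p(5)=7, p(6)=11, p(7)=15, p(8)=22, p(9)=30, p(10)=42, p(11)=56, p(12)=77, p(13)=101, p(14)=135, p(15)=176, p(16)=231, p(17)=297, p(18)=385, p(19)=490, p(20)=627, p(21)=792, p(22)=1002, p(23)=1255, p(24)=1575, p(25)=1958, p(26)=2436, p(27)=3010, p(28)=3718, p(29)=4565, p(30)=5604, p(31)=6842, p(32)=8349, p(33)=10143, p(34)=12310, p(35)=14883, p(36)=17977, p(37)=21637, p(38)=26015.
Final step: p(39) = p(38) + p(37) - p(34) - p(32) + p(27) + p(24) - p(17) - p(13) + p(4)
= 26015 + 21637 - 12310 - 8349 + 3010 + 1575 - 297 - 101 + 5
= 31185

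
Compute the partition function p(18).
385

p(n) counts ways to write n as a sum of positive integers (order ignored).
Euler's pentagonal recurrence: p(k) = p(k-1) + p(k-2) - p(k-5) - p(k-7) + p(k-12) + p(k-15) - ... (offsets j(3j∓1)/2, signs ++--, p(0)=1, p(<0)=0).
DP table for k = 0..17: p(0)=1, p(1)=1, p(2)=2, p(3)=3, p(4)=5, p(5)=7, p(6)=11, p(7)=15, p(8)=22, p(9)=30, p(10)=42, p(11)=56, p(12)=77, p(13)=101, p(14)=135, p(15)=176, p(16)=231, p(17)=297.
Final step: p(18) = p(17) + p(16) - p(13) - p(11) + p(6) + p(3)
= 297 + 231 - 101 - 56 + 11 + 3
= 385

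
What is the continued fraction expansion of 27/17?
[1; 1, 1, 2, 3]

Euclidean algorithm steps:
27 = 1 × 17 + 10
17 = 1 × 10 + 7
10 = 1 × 7 + 3
7 = 2 × 3 + 1
3 = 3 × 1 + 0
Continued fraction: [1; 1, 1, 2, 3]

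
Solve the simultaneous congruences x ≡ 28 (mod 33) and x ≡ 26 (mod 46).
1084

Using Chinese Remainder Theorem:
M = 33 × 46 = 1518
M1 = 46, M2 = 33
y1 = 46^(-1) mod 33 = 28
y2 = 33^(-1) mod 46 = 7
x = (28×46×28 + 26×33×7) mod 1518 = 1084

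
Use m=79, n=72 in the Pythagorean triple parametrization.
(1057, 11376, 11425)

Euclid's formula: a = m² - n², b = 2mn, c = m² + n²
m = 79, n = 72
a = 79² - 72² = 6241 - 5184 = 1057
b = 2 × 79 × 72 = 11376
c = 79² + 72² = 6241 + 5184 = 11425
Verification: 1057² + 11376² = 1117249 + 129413376 = 130530625 = 11425² ✓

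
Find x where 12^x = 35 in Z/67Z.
46

Baby-step giant-step with step n = ⌈√67⌉ = 9.
Baby steps 12^j mod 67 (j:value) for j=0..8: 0:1, 1:12, 2:10, 3:53, 4:33, 5:61, 6:62, 7:7, 8:17.
Giant-step multiplier: 12^(-9) ≡ 12^(66-9) = 12^57 ≡ 45 (mod 67).
Giant steps γ_i = 35·45^i mod 67: γ_0=35, γ_1=34, γ_2=56, γ_3=41, γ_4=36, γ_5=12 (in table at j=1).
x = i·n + j = 5·9 + 1 = 46.
Check: 12^46 ≡ 35 (mod 67).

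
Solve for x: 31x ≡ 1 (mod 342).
331

gcd(31, 342) = 1, so the inverse exists.
Extended Euclidean algorithm on (342, 31):
342 = 11 × 31 + 1  ⟹  1 = (1)·342 + (-11)·31
So (-11)·31 ≡ 1 (mod 342), i.e. 31^(-1) ≡ -11 ≡ 331 (mod 342).
Check: 31 × 331 = 10261 ≡ 1 (mod 342)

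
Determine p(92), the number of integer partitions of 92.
72533807

p(n) counts ways to write n as a sum of positive integers (order ignored).
Euler's pentagonal recurrence: p(k) = p(k-1) + p(k-2) - p(k-5) - p(k-7) + p(k-12) + p(k-15) - ... (offsets j(3j∓1)/2, signs ++--, p(0)=1, p(<0)=0).
DP table for k = 0..91: p(0)=1, p(1)=1, p(2)=2, p(3)=3, p(4)=5, p(5)=7, p(6)=11, p(7)=15, p(8)=22, p(9)=30, p(10)=42, p(11)=56, p(12)=77, p(13)=101, p(14)=135, p(15)=176, p(16)=231, p(17)=297, p(18)=385, p(19)=490, p(20)=627, p(21)=792, p(22)=1002, p(23)=1255, p(24)=1575, p(25)=1958, p(26)=2436, p(27)=3010, p(28)=3718, p(29)=4565, p(30)=5604, p(31)=6842, p(32)=8349, p(33)=10143, p(34)=12310, p(35)=14883, p(36)=17977, p(37)=21637, p(38)=26015, p(39)=31185, p(40)=37338, p(41)=44583, p(42)=53174, p(43)=63261, p(44)=75175, p(45)=89134, p(46)=105558, p(47)=124754, p(48)=147273, p(49)=173525, p(50)=204226, p(51)=239943, p(52)=281589, p(53)=329931, p(54)=386155, p(55)=451276, p(56)=526823, p(57)=614154, p(58)=715220, p(59)=831820, p(60)=966467, p(61)=1121505, p(62)=1300156, p(63)=1505499, p(64)=1741630, p(65)=2012558, p(66)=2323520, p(67)=2679689, p(68)=3087735, p(69)=3554345, p(70)=4087968, p(71)=4697205, p(72)=5392783, p(73)=6185689, p(74)=7089500, p(75)=8118264, p(76)=9289091, p(77)=10619863, p(78)=12132164, p(79)=13848650, p(80)=15796476, p(81)=18004327, p(82)=20506255, p(83)=23338469, p(84)=26543660, p(85)=30167357, p(86)=34262962, p(87)=38887673, p(88)=44108109, p(89)=49995925, p(90)=56634173, p(91)=64112359.
Final step: p(92) = p(91) + p(90) - p(87) - p(85) + p(80) + p(77) - p(70) - p(66) + p(57) + p(52) - p(41) - p(35) + p(22) + p(15) - p(0)
= 64112359 + 56634173 - 38887673 - 30167357 + 15796476 + 10619863 - 4087968 - 2323520 + 614154 + 281589 - 44583 - 14883 + 1002 + 176 - 1
= 72533807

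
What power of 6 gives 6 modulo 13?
1

Baby-step giant-step with step n = ⌈√13⌉ = 4.
Baby steps 6^j mod 13 (j:value) for j=0..3: 0:1, 1:6, 2:10, 3:8.
h = 6 is already in the table at j=1, so x = 1.
Check: 6^1 ≡ 6 (mod 13).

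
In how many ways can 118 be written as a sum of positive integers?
1482074143

p(n) counts ways to write n as a sum of positive integers (order ignored).
Euler's pentagonal recurrence: p(k) = p(k-1) + p(k-2) - p(k-5) - p(k-7) + p(k-12) + p(k-15) - ... (offsets j(3j∓1)/2, signs ++--, p(0)=1, p(<0)=0).
DP table for k = 0..117: p(0)=1, p(1)=1, p(2)=2, p(3)=3, p(4)=5, p(5)=7, p(6)=11, p(7)=15, p(8)=22, p(9)=30, p(10)=42, p(11)=56, p(12)=77, p(13)=101, p(14)=135, p(15)=176, p(16)=231, p(17)=297, p(18)=385, p(19)=490, p(20)=627, p(21)=792, p(22)=1002, p(23)=1255, p(24)=1575, p(25)=1958, p(26)=2436, p(27)=3010, p(28)=3718, p(29)=4565, p(30)=5604, p(31)=6842, p(32)=8349, p(33)=10143, p(34)=12310, p(35)=14883, p(36)=17977, p(37)=21637, p(38)=26015, p(39)=31185, p(40)=37338, p(41)=44583, p(42)=53174, p(43)=63261, p(44)=75175, p(45)=89134, p(46)=105558, p(47)=124754, p(48)=147273, p(49)=173525, p(50)=204226, p(51)=239943, p(52)=281589, p(53)=329931, p(54)=386155, p(55)=451276, p(56)=526823, p(57)=614154, p(58)=715220, p(59)=831820, p(60)=966467, p(61)=1121505, p(62)=1300156, p(63)=1505499, p(64)=1741630, p(65)=2012558, p(66)=2323520, p(67)=2679689, p(68)=3087735, p(69)=3554345, p(70)=4087968, p(71)=4697205, p(72)=5392783, p(73)=6185689, p(74)=7089500, p(75)=8118264, p(76)=9289091, p(77)=10619863, p(78)=12132164, p(79)=13848650, p(80)=15796476, p(81)=18004327, p(82)=20506255, p(83)=23338469, p(84)=26543660, p(85)=30167357, p(86)=34262962, p(87)=38887673, p(88)=44108109, p(89)=49995925, p(90)=56634173, p(91)=64112359, p(92)=72533807, p(93)=82010177, p(94)=92669720, p(95)=104651419, p(96)=118114304, p(97)=133230930, p(98)=150198136, p(99)=169229875, p(100)=190569292, p(101)=214481126, p(102)=241265379, p(103)=271248950, p(104)=304801365, p(105)=342325709, p(106)=384276336, p(107)=431149389, p(108)=483502844, p(109)=541946240, p(110)=607163746, p(111)=679903203, p(112)=761002156, p(113)=851376628, p(114)=952050665, p(115)=1064144451, p(116)=1188908248, p(117)=1327710076.
Final step: p(118) = p(117) + p(116) - p(113) - p(111) + p(106) + p(103) - p(96) - p(92) + p(83) + p(78) - p(67) - p(61) + p(48) + p(41) - p(26) - p(18) + p(1)
= 1327710076 + 1188908248 - 851376628 - 679903203 + 384276336 + 271248950 - 118114304 - 72533807 + 23338469 + 12132164 - 2679689 - 1121505 + 147273 + 44583 - 2436 - 385 + 1
= 1482074143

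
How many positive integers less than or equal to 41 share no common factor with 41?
40

41 = 41
φ(n) = n × ∏(1 - 1/p) for each prime p dividing n
φ(41) = 41 × (1 - 1/41) = 40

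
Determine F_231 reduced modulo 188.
154

Matrix identity: Q^n = [[F_(n+1), F_n], [F_n, F_(n-1)]] with Q = [[1,1],[1,0]].
n = 231 = 11100111₂. Square-and-multiply, entries mod 188:
Q^1 = [[1,1],[1,0]]
Q^3 = (Q^1)²·Q = [[3,2],[2,1]]
Q^7 = (Q^3)²·Q = [[21,13],[13,8]]
Q^14 = (Q^7)² = [[46,1],[1,45]]
Q^28 = (Q^14)² = [[49,91],[91,146]]
Q^57 = (Q^28)²·Q = [[39,154],[154,73]]
Q^115 = (Q^57)²·Q = [[185,45],[45,140]]
Q^231 = (Q^115)²·Q = [[115,154],[154,149]]
F_231 mod 188 = Q^231[0][1] = 154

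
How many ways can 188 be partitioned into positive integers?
1398341745571

p(n) counts ways to write n as a sum of positive integers (order ignored).
Euler's pentagonal recurrence: p(k) = p(k-1) + p(k-2) - p(k-5) - p(k-7) + p(k-12) + p(k-15) - ... (offsets j(3j∓1)/2, signs ++--, p(0)=1, p(<0)=0).
DP table for k = 0..187: p(0)=1, p(1)=1, p(2)=2, p(3)=3, p(4)=5, p(5)=7, p(6)=11, p(7)=15, p(8)=22, p(9)=30, p(10)=42, p(11)=56, p(12)=77, p(13)=101, p(14)=135, p(15)=176, p(16)=231, p(17)=297, p(18)=385, p(19)=490, p(20)=627, p(21)=792, p(22)=1002, p(23)=1255, p(24)=1575, p(25)=1958, p(26)=2436, p(27)=3010, p(28)=3718, p(29)=4565, p(30)=5604, p(31)=6842, p(32)=8349, p(33)=10143, p(34)=12310, p(35)=14883, p(36)=17977, p(37)=21637, p(38)=26015, p(39)=31185, p(40)=37338, p(41)=44583, p(42)=53174, p(43)=63261, p(44)=75175, p(45)=89134, p(46)=105558, p(47)=124754, p(48)=147273, p(49)=173525, p(50)=204226, p(51)=239943, p(52)=281589, p(53)=329931, p(54)=386155, p(55)=451276, p(56)=526823, p(57)=614154, p(58)=715220, p(59)=831820, p(60)=966467, p(61)=1121505, p(62)=1300156, p(63)=1505499, p(64)=1741630, p(65)=2012558, p(66)=2323520, p(67)=2679689, p(68)=3087735, p(69)=3554345, p(70)=4087968, p(71)=4697205, p(72)=5392783, p(73)=6185689, p(74)=7089500, p(75)=8118264, p(76)=9289091, p(77)=10619863, p(78)=12132164, p(79)=13848650, p(80)=15796476, p(81)=18004327, p(82)=20506255, p(83)=23338469, p(84)=26543660, p(85)=30167357, p(86)=34262962, p(87)=38887673, p(88)=44108109, p(89)=49995925, p(90)=56634173, p(91)=64112359, p(92)=72533807, p(93)=82010177, p(94)=92669720, p(95)=104651419, p(96)=118114304, p(97)=133230930, p(98)=150198136, p(99)=169229875, p(100)=190569292, p(101)=214481126, p(102)=241265379, p(103)=271248950, p(104)=304801365, p(105)=342325709, p(106)=384276336, p(107)=431149389, p(108)=483502844, p(109)=541946240, p(110)=607163746, p(111)=679903203, p(112)=761002156, p(113)=851376628, p(114)=952050665, p(115)=1064144451, p(116)=1188908248, p(117)=1327710076, p(118)=1482074143, p(119)=1653668665, p(120)=1844349560, p(121)=2056148051, p(122)=2291320912, p(123)=2552338241, p(124)=2841940500, p(125)=3163127352, p(126)=3519222692, p(127)=3913864295, p(128)=4351078600, p(129)=4835271870, p(130)=5371315400, p(131)=5964539504, p(132)=6620830889, p(133)=7346629512, p(134)=8149040695, p(135)=9035836076, p(136)=10015581680, p(137)=11097645016, p(138)=12292341831, p(139)=13610949895, p(140)=15065878135, p(141)=16670689208, p(142)=18440293320, p(143)=20390982757, p(144)=22540654445, p(145)=24908858009, p(146)=27517052599, p(147)=30388671978, p(148)=33549419497, p(149)=37027355200, p(150)=40853235313, p(151)=45060624582, p(152)=49686288421, p(153)=54770336324, p(154)=60356673280, p(155)=66493182097, p(156)=73232243759, p(157)=80630964769, p(158)=88751778802, p(159)=97662728555, p(160)=107438159466, p(161)=118159068427, p(162)=129913904637, p(163)=142798995930, p(164)=156919475295, p(165)=172389800255, p(166)=189334822579, p(167)=207890420102, p(168)=228204732751, p(169)=250438925115, p(170)=274768617130, p(171)=301384802048, p(172)=330495499613, p(173)=362326859895, p(174)=397125074750, p(175)=435157697830, p(176)=476715857290, p(177)=522115831195, p(178)=571701605655, p(179)=625846753120, p(180)=684957390936, p(181)=749474411781, p(182)=819876908323, p(183)=896684817527, p(184)=980462880430, p(185)=1071823774337, p(186)=1171432692373, p(187)=1280011042268.
Final step: p(188) = p(187) + p(186) - p(183) - p(181) + p(176) + p(173) - p(166) - p(162) + p(153) + p(148) - p(137) - p(131) + p(118) + p(111) - p(96) - p(88) + p(71) + p(62) - p(43) - p(33) + p(12) + p(1)
= 1280011042268 + 1171432692373 - 896684817527 - 749474411781 + 476715857290 + 362326859895 - 189334822579 - 129913904637 + 54770336324 + 33549419497 - 11097645016 - 5964539504 + 1482074143 + 679903203 - 118114304 - 44108109 + 4697205 + 1300156 - 63261 - 10143 + 77 + 1
= 1398341745571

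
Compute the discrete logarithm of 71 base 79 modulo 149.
127

Baby-step giant-step with step n = ⌈√149⌉ = 13.
Baby steps 79^j mod 149 (j:value) for j=0..12: 0:1, 1:79, 2:132, 3:147, 4:140, 5:34, 6:4, 7:18, 8:81, 9:141, 10:113, 11:136, 12:16.
Giant-step multiplier: 79^(-13) ≡ 79^(148-13) = 79^135 ≡ 89 (mod 149).
Giant steps γ_i = 71·89^i mod 149: γ_0=71, γ_1=61, γ_2=65, γ_3=123, γ_4=70, γ_5=121, γ_6=41, γ_7=73, γ_8=90, γ_9=113 (in table at j=10).
x = i·n + j = 9·13 + 10 = 127.
Check: 79^127 ≡ 71 (mod 149).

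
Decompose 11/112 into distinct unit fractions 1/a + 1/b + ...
1/11 + 1/137 + 1/168784

Greedy algorithm:
11/112: ceiling(112/11) = 11, use 1/11
9/1232: ceiling(1232/9) = 137, use 1/137
1/168784: ceiling(168784/1) = 168784, use 1/168784
Result: 11/112 = 1/11 + 1/137 + 1/168784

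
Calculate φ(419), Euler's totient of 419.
418

419 = 419
φ(n) = n × ∏(1 - 1/p) for each prime p dividing n
φ(419) = 419 × (1 - 1/419) = 418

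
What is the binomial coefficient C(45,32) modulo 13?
3

Using Lucas' theorem:
Write n=45 and k=32 in base 13:
n in base 13: [3, 6]
k in base 13: [2, 6]
C(45,32) mod 13 = ∏ C(n_i, k_i) mod 13
Digit binomials (mod 13): C(3,2) = 3; C(6,6) = 1
Product: 3 × 1 = 3 ≡ 3 (mod 13)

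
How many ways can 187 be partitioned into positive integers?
1280011042268

p(n) counts ways to write n as a sum of positive integers (order ignored).
Euler's pentagonal recurrence: p(k) = p(k-1) + p(k-2) - p(k-5) - p(k-7) + p(k-12) + p(k-15) - ... (offsets j(3j∓1)/2, signs ++--, p(0)=1, p(<0)=0).
DP table for k = 0..186: p(0)=1, p(1)=1, p(2)=2, p(3)=3, p(4)=5, p(5)=7, p(6)=11, p(7)=15, p(8)=22, p(9)=30, p(10)=42, p(11)=56, p(12)=77, p(13)=101, p(14)=135, p(15)=176, p(16)=231, p(17)=297, p(18)=385, p(19)=490, p(20)=627, p(21)=792, p(22)=1002, p(23)=1255, p(24)=1575, p(25)=1958, p(26)=2436, p(27)=3010, p(28)=3718, p(29)=4565, p(30)=5604, p(31)=6842, p(32)=8349, p(33)=10143, p(34)=12310, p(35)=14883, p(36)=17977, p(37)=21637, p(38)=26015, p(39)=31185, p(40)=37338, p(41)=44583, p(42)=53174, p(43)=63261, p(44)=75175, p(45)=89134, p(46)=105558, p(47)=124754, p(48)=147273, p(49)=173525, p(50)=204226, p(51)=239943, p(52)=281589, p(53)=329931, p(54)=386155, p(55)=451276, p(56)=526823, p(57)=614154, p(58)=715220, p(59)=831820, p(60)=966467, p(61)=1121505, p(62)=1300156, p(63)=1505499, p(64)=1741630, p(65)=2012558, p(66)=2323520, p(67)=2679689, p(68)=3087735, p(69)=3554345, p(70)=4087968, p(71)=4697205, p(72)=5392783, p(73)=6185689, p(74)=7089500, p(75)=8118264, p(76)=9289091, p(77)=10619863, p(78)=12132164, p(79)=13848650, p(80)=15796476, p(81)=18004327, p(82)=20506255, p(83)=23338469, p(84)=26543660, p(85)=30167357, p(86)=34262962, p(87)=38887673, p(88)=44108109, p(89)=49995925, p(90)=56634173, p(91)=64112359, p(92)=72533807, p(93)=82010177, p(94)=92669720, p(95)=104651419, p(96)=118114304, p(97)=133230930, p(98)=150198136, p(99)=169229875, p(100)=190569292, p(101)=214481126, p(102)=241265379, p(103)=271248950, p(104)=304801365, p(105)=342325709, p(106)=384276336, p(107)=431149389, p(108)=483502844, p(109)=541946240, p(110)=607163746, p(111)=679903203, p(112)=761002156, p(113)=851376628, p(114)=952050665, p(115)=1064144451, p(116)=1188908248, p(117)=1327710076, p(118)=1482074143, p(119)=1653668665, p(120)=1844349560, p(121)=2056148051, p(122)=2291320912, p(123)=2552338241, p(124)=2841940500, p(125)=3163127352, p(126)=3519222692, p(127)=3913864295, p(128)=4351078600, p(129)=4835271870, p(130)=5371315400, p(131)=5964539504, p(132)=6620830889, p(133)=7346629512, p(134)=8149040695, p(135)=9035836076, p(136)=10015581680, p(137)=11097645016, p(138)=12292341831, p(139)=13610949895, p(140)=15065878135, p(141)=16670689208, p(142)=18440293320, p(143)=20390982757, p(144)=22540654445, p(145)=24908858009, p(146)=27517052599, p(147)=30388671978, p(148)=33549419497, p(149)=37027355200, p(150)=40853235313, p(151)=45060624582, p(152)=49686288421, p(153)=54770336324, p(154)=60356673280, p(155)=66493182097, p(156)=73232243759, p(157)=80630964769, p(158)=88751778802, p(159)=97662728555, p(160)=107438159466, p(161)=118159068427, p(162)=129913904637, p(163)=142798995930, p(164)=156919475295, p(165)=172389800255, p(166)=189334822579, p(167)=207890420102, p(168)=228204732751, p(169)=250438925115, p(170)=274768617130, p(171)=301384802048, p(172)=330495499613, p(173)=362326859895, p(174)=397125074750, p(175)=435157697830, p(176)=476715857290, p(177)=522115831195, p(178)=571701605655, p(179)=625846753120, p(180)=684957390936, p(181)=749474411781, p(182)=819876908323, p(183)=896684817527, p(184)=980462880430, p(185)=1071823774337, p(186)=1171432692373.
Final step: p(187) = p(186) + p(185) - p(182) - p(180) + p(175) + p(172) - p(165) - p(161) + p(152) + p(147) - p(136) - p(130) + p(117) + p(110) - p(95) - p(87) + p(70) + p(61) - p(42) - p(32) + p(11) + p(0)
= 1171432692373 + 1071823774337 - 819876908323 - 684957390936 + 435157697830 + 330495499613 - 172389800255 - 118159068427 + 49686288421 + 30388671978 - 10015581680 - 5371315400 + 1327710076 + 607163746 - 104651419 - 38887673 + 4087968 + 1121505 - 53174 - 8349 + 56 + 1
= 1280011042268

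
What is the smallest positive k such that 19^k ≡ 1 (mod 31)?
15

31 is prime, so ord(19) divides φ(31) = 30.
Divisors of 30: 1, 2, 3, 5, 6, 10, 15, 30.
Repeated squaring: 19^1 ≡ 19, 19^2 ≡ 20, 19^4 ≡ 28, 19^8 ≡ 9, 19^16 ≡ 19 (mod 31).
Test 19^d mod 31 for each divisor d in increasing order:
19^1 ≡ 19
19^2 ≡ 20
19^3 = 19^2·19^1 ≡ 8
19^5 = 19^4·19^1 ≡ 5
19^6 = 19^4·19^2 ≡ 2
19^10 = 19^8·19^2 ≡ 25
19^15 = 19^8·19^4·19^2·19^1 ≡ 1  ← first divisor giving 1
The order is 15.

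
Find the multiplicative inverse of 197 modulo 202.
121

gcd(197, 202) = 1, so the inverse exists.
Extended Euclidean algorithm on (202, 197):
202 = 1 × 197 + 5  ⟹  5 = (1)·202 + (-1)·197
197 = 39 × 5 + 2  ⟹  2 = (-39)·202 + (40)·197
5 = 2 × 2 + 1  ⟹  1 = (79)·202 + (-81)·197
So (-81)·197 ≡ 1 (mod 202), i.e. 197^(-1) ≡ -81 ≡ 121 (mod 202).
Check: 197 × 121 = 23837 ≡ 1 (mod 202)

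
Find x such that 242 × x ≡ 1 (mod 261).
206

gcd(242, 261) = 1, so the inverse exists.
Extended Euclidean algorithm on (261, 242):
261 = 1 × 242 + 19  ⟹  19 = (1)·261 + (-1)·242
242 = 12 × 19 + 14  ⟹  14 = (-12)·261 + (13)·242
19 = 1 × 14 + 5  ⟹  5 = (13)·261 + (-14)·242
14 = 2 × 5 + 4  ⟹  4 = (-38)·261 + (41)·242
5 = 1 × 4 + 1  ⟹  1 = (51)·261 + (-55)·242
So (-55)·242 ≡ 1 (mod 261), i.e. 242^(-1) ≡ -55 ≡ 206 (mod 261).
Check: 242 × 206 = 49852 ≡ 1 (mod 261)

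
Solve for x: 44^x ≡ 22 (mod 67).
54

Baby-step giant-step with step n = ⌈√67⌉ = 9.
Baby steps 44^j mod 67 (j:value) for j=0..8: 0:1, 1:44, 2:60, 3:27, 4:49, 5:12, 6:59, 7:50, 8:56.
Giant-step multiplier: 44^(-9) ≡ 44^(66-9) = 44^57 ≡ 58 (mod 67).
Giant steps γ_i = 22·58^i mod 67: γ_0=22, γ_1=3, γ_2=40, γ_3=42, γ_4=24, γ_5=52, γ_6=1 (in table at j=0).
x = i·n + j = 6·9 + 0 = 54.
Check: 44^54 ≡ 22 (mod 67).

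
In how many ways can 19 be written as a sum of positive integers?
490

p(n) counts ways to write n as a sum of positive integers (order ignored).
Euler's pentagonal recurrence: p(k) = p(k-1) + p(k-2) - p(k-5) - p(k-7) + p(k-12) + p(k-15) - ... (offsets j(3j∓1)/2, signs ++--, p(0)=1, p(<0)=0).
DP table for k = 0..18: p(0)=1, p(1)=1, p(2)=2, p(3)=3, p(4)=5, p(5)=7, p(6)=11, p(7)=15, p(8)=22, p(9)=30, p(10)=42, p(11)=56, p(12)=77, p(13)=101, p(14)=135, p(15)=176, p(16)=231, p(17)=297, p(18)=385.
Final step: p(19) = p(18) + p(17) - p(14) - p(12) + p(7) + p(4)
= 385 + 297 - 135 - 77 + 15 + 5
= 490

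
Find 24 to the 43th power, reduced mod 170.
14

Repeated squaring. Binary of 43 = 101011.
24^1 ≡ 24 (mod 170); 24^2 ≡ 66 (mod 170); 24^4 ≡ 106 (mod 170); 24^8 ≡ 16 (mod 170); 24^16 ≡ 86 (mod 170); 24^32 ≡ 86 (mod 170)
24^43 = 24^1 × 24^2 × 24^8 × 24^32 ≡ 14 (mod 170)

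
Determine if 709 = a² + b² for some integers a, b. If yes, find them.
15² + 22² (a=15, b=22)

Factorization: 709 = 709
By Fermat: n is sum of two squares iff every prime p ≡ 3 (mod 4) appears to even power.
All primes ≡ 3 (mod 4) appear to even power.
Search a = 0, 1, 2, … for 709 - a² a perfect square: first hit at a = 15: 709 - 225 = 484 = 22².
709 = 15² + 22² = 225 + 484 ✓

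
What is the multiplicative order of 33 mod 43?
42

43 is prime, so ord(33) divides φ(43) = 42.
Divisors of 42: 1, 2, 3, 6, 7, 14, 21, 42.
Repeated squaring: 33^1 ≡ 33, 33^2 ≡ 14, 33^4 ≡ 24, 33^8 ≡ 17, 33^16 ≡ 31, 33^32 ≡ 15 (mod 43).
Test 33^d mod 43 for each divisor d in increasing order:
33^1 ≡ 33
33^2 ≡ 14
33^3 = 33^2·33^1 ≡ 32
33^6 = 33^4·33^2 ≡ 35
33^7 = 33^4·33^2·33^1 ≡ 37
33^14 = 33^8·33^4·33^2 ≡ 36
33^21 = 33^16·33^4·33^1 ≡ 42
33^42 = 33^32·33^8·33^2 ≡ 1  ← first divisor giving 1
The order is 42.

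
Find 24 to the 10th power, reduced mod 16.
0

Repeated squaring. Binary of 10 = 1010.
24^1 ≡ 8 (mod 16); 24^2 ≡ 0 (mod 16); 24^4 ≡ 0 (mod 16); 24^8 ≡ 0 (mod 16)
24^10 = 24^2 × 24^8 ≡ 0 (mod 16)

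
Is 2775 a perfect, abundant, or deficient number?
deficient

Proper divisors of 2775: sum = 1 + 3 + 5 + 15 + 25 + 37 + 75 + 111 + 185 + 555 + 925 = 1937
Since 1937 < 2775, 2775 is deficient.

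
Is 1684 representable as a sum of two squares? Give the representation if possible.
28² + 30² (a=28, b=30)

Factorization: 1684 = 2^2 × 421
By Fermat: n is sum of two squares iff every prime p ≡ 3 (mod 4) appears to even power.
All primes ≡ 3 (mod 4) appear to even power.
Search a = 0, 1, 2, … for 1684 - a² a perfect square: first hit at a = 28: 1684 - 784 = 900 = 30².
1684 = 28² + 30² = 784 + 900 ✓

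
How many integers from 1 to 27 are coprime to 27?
18

27 = 3^3
φ(n) = n × ∏(1 - 1/p) for each prime p dividing n
φ(27) = 27 × (1 - 1/3) = 18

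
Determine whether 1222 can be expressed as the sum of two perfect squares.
Not possible

Factorization: 1222 = 2 × 13 × 47
By Fermat: n is sum of two squares iff every prime p ≡ 3 (mod 4) appears to even power.
Prime(s) ≡ 3 (mod 4) with odd exponent: [(47, 1)]
Therefore 1222 cannot be expressed as a² + b².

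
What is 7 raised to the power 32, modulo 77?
49

Repeated squaring. Binary of 32 = 100000.
7^1 ≡ 7 (mod 77); 7^2 ≡ 49 (mod 77); 7^4 ≡ 14 (mod 77); 7^8 ≡ 42 (mod 77); 7^16 ≡ 70 (mod 77); 7^32 ≡ 49 (mod 77)
7^32 = 7^32 ≡ 49 (mod 77)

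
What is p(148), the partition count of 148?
33549419497

p(n) counts ways to write n as a sum of positive integers (order ignored).
Euler's pentagonal recurrence: p(k) = p(k-1) + p(k-2) - p(k-5) - p(k-7) + p(k-12) + p(k-15) - ... (offsets j(3j∓1)/2, signs ++--, p(0)=1, p(<0)=0).
DP table for k = 0..147: p(0)=1, p(1)=1, p(2)=2, p(3)=3, p(4)=5, p(5)=7, p(6)=11, p(7)=15, p(8)=22, p(9)=30, p(10)=42, p(11)=56, p(12)=77, p(13)=101, p(14)=135, p(15)=176, p(16)=231, p(17)=297, p(18)=385, p(19)=490, p(20)=627, p(21)=792, p(22)=1002, p(23)=1255, p(24)=1575, p(25)=1958, p(26)=2436, p(27)=3010, p(28)=3718, p(29)=4565, p(30)=5604, p(31)=6842, p(32)=8349, p(33)=10143, p(34)=12310, p(35)=14883, p(36)=17977, p(37)=21637, p(38)=26015, p(39)=31185, p(40)=37338, p(41)=44583, p(42)=53174, p(43)=63261, p(44)=75175, p(45)=89134, p(46)=105558, p(47)=124754, p(48)=147273, p(49)=173525, p(50)=204226, p(51)=239943, p(52)=281589, p(53)=329931, p(54)=386155, p(55)=451276, p(56)=526823, p(57)=614154, p(58)=715220, p(59)=831820, p(60)=966467, p(61)=1121505, p(62)=1300156, p(63)=1505499, p(64)=1741630, p(65)=2012558, p(66)=2323520, p(67)=2679689, p(68)=3087735, p(69)=3554345, p(70)=4087968, p(71)=4697205, p(72)=5392783, p(73)=6185689, p(74)=7089500, p(75)=8118264, p(76)=9289091, p(77)=10619863, p(78)=12132164, p(79)=13848650, p(80)=15796476, p(81)=18004327, p(82)=20506255, p(83)=23338469, p(84)=26543660, p(85)=30167357, p(86)=34262962, p(87)=38887673, p(88)=44108109, p(89)=49995925, p(90)=56634173, p(91)=64112359, p(92)=72533807, p(93)=82010177, p(94)=92669720, p(95)=104651419, p(96)=118114304, p(97)=133230930, p(98)=150198136, p(99)=169229875, p(100)=190569292, p(101)=214481126, p(102)=241265379, p(103)=271248950, p(104)=304801365, p(105)=342325709, p(106)=384276336, p(107)=431149389, p(108)=483502844, p(109)=541946240, p(110)=607163746, p(111)=679903203, p(112)=761002156, p(113)=851376628, p(114)=952050665, p(115)=1064144451, p(116)=1188908248, p(117)=1327710076, p(118)=1482074143, p(119)=1653668665, p(120)=1844349560, p(121)=2056148051, p(122)=2291320912, p(123)=2552338241, p(124)=2841940500, p(125)=3163127352, p(126)=3519222692, p(127)=3913864295, p(128)=4351078600, p(129)=4835271870, p(130)=5371315400, p(131)=5964539504, p(132)=6620830889, p(133)=7346629512, p(134)=8149040695, p(135)=9035836076, p(136)=10015581680, p(137)=11097645016, p(138)=12292341831, p(139)=13610949895, p(140)=15065878135, p(141)=16670689208, p(142)=18440293320, p(143)=20390982757, p(144)=22540654445, p(145)=24908858009, p(146)=27517052599, p(147)=30388671978.
Final step: p(148) = p(147) + p(146) - p(143) - p(141) + p(136) + p(133) - p(126) - p(122) + p(113) + p(108) - p(97) - p(91) + p(78) + p(71) - p(56) - p(48) + p(31) + p(22) - p(3)
= 30388671978 + 27517052599 - 20390982757 - 16670689208 + 10015581680 + 7346629512 - 3519222692 - 2291320912 + 851376628 + 483502844 - 133230930 - 64112359 + 12132164 + 4697205 - 526823 - 147273 + 6842 + 1002 - 3
= 33549419497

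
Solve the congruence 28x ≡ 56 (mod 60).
x ≡ 2 (mod 15)

gcd(28, 60) = 4, which divides 56, so solutions exist.
Divide through by 4: 7x ≡ 14 (mod 15).
Find 7^(-1) mod 15 by the extended Euclidean algorithm:
15 = 2 × 7 + 1  ⟹  1 = (1)·15 + (-2)·7
So (-2)·7 ≡ 1 (mod 15), i.e. 7^(-1) ≡ -2 ≡ 13 (mod 15).
x ≡ 13 × 14 = 182 ≡ 2 (mod 15).
Check: 28 × 2 = 56 ≡ 56 (mod 60).
x ≡ 2 (mod 15), giving 4 solutions mod 60.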